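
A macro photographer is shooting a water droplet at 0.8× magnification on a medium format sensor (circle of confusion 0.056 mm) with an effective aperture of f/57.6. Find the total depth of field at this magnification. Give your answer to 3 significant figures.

At magnification m, DoF ≈ 2·N_eff·c/m² = 2 × 57.6 × 0.056 / 0.8² = 6.451 / 0.64 ≈ 10.1 mm.

10.1 mm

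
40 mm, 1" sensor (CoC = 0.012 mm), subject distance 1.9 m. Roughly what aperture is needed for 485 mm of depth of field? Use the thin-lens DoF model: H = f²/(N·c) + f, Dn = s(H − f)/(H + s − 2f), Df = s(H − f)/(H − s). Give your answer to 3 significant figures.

f/9

Write h = H − f = f²/(N·c). The thin-lens limits are Dn = s·h/(h + (s−f)) and Df = s·h/(h − (s−f)), so DoF = Df − Dn = 2·s·(s−f)·h / (h² − (s−f)²).
That is a quadratic in h: DoF·h² − 2·s·(s−f)·h − DoF·(s−f)² = 0 ⇒ h = (s−f)·(s + √(s² + DoF²)) / DoF = 1860 × (1900 + √(1900² + 485²)) / 485 = 1860 × (1900 + 1960.92) / 485 ≈ 14807 mm.
Then N = f²/(c·h) = 40² / (0.012 × 14807) = 1600 / 177.68 ≈ 9.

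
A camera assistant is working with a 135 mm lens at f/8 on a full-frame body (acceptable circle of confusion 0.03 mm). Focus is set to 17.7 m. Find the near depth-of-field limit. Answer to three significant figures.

Hyperfocal distance H = f²/(N·c) + f = 135²/(8 × 0.03) + 135 = 18225/0.24 + 135 ≈ 76072.5 mm ≈ 76.07 m.
Near limit Dn = s·(H − f)/(H + s − 2f) = 17700 × (76072.5 − 135) / (76072.5 + 17700 − 2 × 135) = 17700 × 75937.5 / 93502.5 ≈ 14375 mm ≈ 14.4 m.

14.4 m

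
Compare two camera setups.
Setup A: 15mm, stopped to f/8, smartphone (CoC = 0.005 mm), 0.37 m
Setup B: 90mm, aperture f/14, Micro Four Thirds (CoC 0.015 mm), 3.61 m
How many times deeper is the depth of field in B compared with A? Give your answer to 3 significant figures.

14.2

Setup A: H = 15²/(8×0.005) + 15 ≈ 5640.0 mm; DoF = Df − Dn = 394.924 − 348.035 ≈ 46.889 mm.
Setup B: H = 90²/(14×0.015) + 90 ≈ 38661.4 mm; DoF = Df − Dn = 3972.53 − 3308.10 ≈ 664.43 mm.
Ratio = 664.43 / 46.889 ≈ 14.2.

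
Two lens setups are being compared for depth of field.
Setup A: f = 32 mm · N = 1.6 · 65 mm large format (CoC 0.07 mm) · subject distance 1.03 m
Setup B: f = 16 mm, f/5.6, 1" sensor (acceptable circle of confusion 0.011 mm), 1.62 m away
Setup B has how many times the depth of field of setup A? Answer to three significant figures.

Setup A: H = 32²/(1.6×0.07) + 32 ≈ 9174.9 mm; DoF = Df − Dn = 1156.21 − 928.63 ≈ 227.58 mm.
Setup B: H = 16²/(5.6×0.011) + 16 ≈ 4171.8 mm; DoF = Df − Dn = 2638.3 − 1168.9 ≈ 1469.4 mm.
Ratio = 1469.4 / 227.58 ≈ 6.46.

6.46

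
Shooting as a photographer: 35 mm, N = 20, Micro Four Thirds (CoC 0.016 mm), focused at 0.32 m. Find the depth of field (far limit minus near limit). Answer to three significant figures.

47.9 mm

Hyperfocal distance H = f²/(N·c) + f = 35²/(20 × 0.016) + 35 = 1225/0.32 + 35 ≈ 3863.1 mm ≈ 3.863 m.
Near limit Dn = s·(H − f)/(H + s − 2f) = 320 × (3863.1 − 35) / (3863.1 + 320 − 2 × 35) = 320 × 3828.1 / 4113.1 ≈ 297.827 mm.
Far limit Df = s·(H − f)/(H − s) = 320 × (3863.1 − 35) / (3863.1 − 320) = 320 × 3828.1 / 3543.1 ≈ 345.740 mm.
Depth of field = Df − Dn = 345.740 − 297.827 ≈ 47.913 mm.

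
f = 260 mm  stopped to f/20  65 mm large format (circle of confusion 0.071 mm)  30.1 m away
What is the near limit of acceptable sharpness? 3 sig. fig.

18.5 m

Hyperfocal distance H = f²/(N·c) + f = 260²/(20 × 0.071) + 260 = 67600/1.42 + 260 ≈ 47865.6 mm ≈ 47.87 m.
Near limit Dn = s·(H − f)/(H + s − 2f) = 30100 × (47865.6 − 260) / (47865.6 + 30100 − 2 × 260) = 30100 × 47605.6 / 77445.6 ≈ 18502 mm ≈ 18.5 m.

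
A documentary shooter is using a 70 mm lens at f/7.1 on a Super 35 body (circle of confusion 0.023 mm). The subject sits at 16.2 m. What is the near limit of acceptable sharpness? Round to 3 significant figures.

10.5 m

Hyperfocal distance H = f²/(N·c) + f = 70²/(7.1 × 0.023) + 70 = 4900/0.1633 + 70 ≈ 30076.1 mm ≈ 30.08 m.
Near limit Dn = s·(H − f)/(H + s − 2f) = 16200 × (30076.1 − 70) / (30076.1 + 16200 − 2 × 70) = 16200 × 30006.1 / 46136.1 ≈ 10536 mm ≈ 10.5 m.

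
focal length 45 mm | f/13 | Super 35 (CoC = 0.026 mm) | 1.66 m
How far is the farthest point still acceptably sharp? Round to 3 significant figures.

Hyperfocal distance H = f²/(N·c) + f = 45²/(13 × 0.026) + 45 = 2025/0.338 + 45 ≈ 6036.1 mm ≈ 6.036 m.
Far limit Df = s·(H − f)/(H − s) = 1660 × (6036.1 − 45) / (6036.1 − 1660) = 1660 × 5991.1 / 4376.1 ≈ 2272.6 mm ≈ 2.27 m.

2.27 m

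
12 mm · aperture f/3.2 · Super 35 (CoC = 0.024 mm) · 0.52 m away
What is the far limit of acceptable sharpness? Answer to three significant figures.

Hyperfocal distance H = f²/(N·c) + f = 12²/(3.2 × 0.024) + 12 = 144/0.0768 + 12 ≈ 1887.0 mm ≈ 1.887 m.
Far limit Df = s·(H − f)/(H − s) = 520 × (1887.0 − 12) / (1887.0 − 520) = 520 × 1875.0 / 1367.0 ≈ 713.24 mm ≈ 0.713 m.

0.713 m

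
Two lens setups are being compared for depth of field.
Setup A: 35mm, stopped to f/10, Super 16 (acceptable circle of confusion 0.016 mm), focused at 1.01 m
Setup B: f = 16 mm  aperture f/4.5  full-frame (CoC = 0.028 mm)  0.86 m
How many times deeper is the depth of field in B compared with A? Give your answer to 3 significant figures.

Setup A: H = 35²/(10×0.016) + 35 ≈ 7691.2 mm; DoF = Df − Dn = 1157.39 − 895.91 ≈ 261.48 mm.
Setup B: H = 16²/(4.5×0.028) + 16 ≈ 2047.7 mm; DoF = Df − Dn = 1471.11 − 607.60 ≈ 863.51 mm.
Ratio = 863.51 / 261.48 ≈ 3.30.

3.30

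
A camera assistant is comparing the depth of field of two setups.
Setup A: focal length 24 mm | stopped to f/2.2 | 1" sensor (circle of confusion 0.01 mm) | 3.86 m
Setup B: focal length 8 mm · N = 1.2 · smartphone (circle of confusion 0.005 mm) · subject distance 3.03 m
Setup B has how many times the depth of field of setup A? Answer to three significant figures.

Setup A: H = 24²/(2.2×0.01) + 24 ≈ 26205.8 mm; DoF = Df − Dn = 4522.6 − 3366.7 ≈ 1155.9 mm.
Setup B: H = 8²/(1.2×0.005) + 8 ≈ 10674.7 mm; DoF = Df − Dn = 4227.8 − 2361.1 ≈ 1866.7 mm.
Ratio = 1866.7 / 1155.9 ≈ 1.61.

1.61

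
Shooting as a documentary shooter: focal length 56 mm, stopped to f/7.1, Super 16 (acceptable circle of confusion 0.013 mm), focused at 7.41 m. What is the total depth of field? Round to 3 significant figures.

Hyperfocal distance H = f²/(N·c) + f = 56²/(7.1 × 0.013) + 56 = 3136/0.0923 + 56 ≈ 34032.2 mm ≈ 34.03 m.
Near limit Dn = s·(H − f)/(H + s − 2f) = 7410 × (34032.2 − 56) / (34032.2 + 7410 − 2 × 56) = 7410 × 33976.2 / 41330.2 ≈ 6091.5 mm.
Far limit Df = s·(H − f)/(H − s) = 7410 × (34032.2 − 56) / (34032.2 − 7410) = 7410 × 33976.2 / 26622.2 ≈ 9456.9 mm.
Depth of field = Df − Dn = 9456.9 − 6091.5 ≈ 3365.4 mm ≈ 3.37 m.

3.37 m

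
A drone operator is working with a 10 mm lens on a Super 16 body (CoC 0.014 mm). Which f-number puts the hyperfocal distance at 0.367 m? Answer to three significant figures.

Rearrange H = f²/(N·c) + f for N: N = f² / ((H − f)·c).
N = 10² / ((367 − 10) × 0.014) = 100 / 4.998 ≈ 20.

f/20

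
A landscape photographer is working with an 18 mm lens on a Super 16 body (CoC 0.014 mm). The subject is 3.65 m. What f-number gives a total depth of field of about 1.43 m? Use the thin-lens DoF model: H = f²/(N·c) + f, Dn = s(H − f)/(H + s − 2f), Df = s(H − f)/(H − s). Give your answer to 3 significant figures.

Write h = H − f = f²/(N·c). The thin-lens limits are Dn = s·h/(h + (s−f)) and Df = s·h/(h − (s−f)), so DoF = Df − Dn = 2·s·(s−f)·h / (h² − (s−f)²).
That is a quadratic in h: DoF·h² − 2·s·(s−f)·h − DoF·(s−f)² = 0 ⇒ h = (s−f)·(s + √(s² + DoF²)) / DoF = 3632 × (3650 + √(3650² + 1430²)) / 1430 = 3632 × (3650 + 3920.13) / 1430 ≈ 19227 mm.
Then N = f²/(c·h) = 18² / (0.014 × 19227) = 324 / 269.18 ≈ 1.20.

f/1.20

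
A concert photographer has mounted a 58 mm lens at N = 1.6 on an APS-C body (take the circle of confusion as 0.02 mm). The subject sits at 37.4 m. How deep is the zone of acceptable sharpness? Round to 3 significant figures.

Hyperfocal distance H = f²/(N·c) + f = 58²/(1.6 × 0.02) + 58 = 3364/0.032 + 58 ≈ 105183.0 mm ≈ 105.2 m.
Near limit Dn = s·(H − f)/(H + s − 2f) = 37400 × (105183.0 − 58) / (105183.0 + 37400 − 2 × 58) = 37400 × 105125.0 / 142467.0 ≈ 27597 mm.
Far limit Df = s·(H − f)/(H − s) = 37400 × (105183.0 − 58) / (105183.0 − 37400) = 37400 × 105125.0 / 67783.0 ≈ 58004 mm.
Depth of field = Df − Dn = 58004 − 27597 ≈ 30407 mm ≈ 30.4 m.

30.4 m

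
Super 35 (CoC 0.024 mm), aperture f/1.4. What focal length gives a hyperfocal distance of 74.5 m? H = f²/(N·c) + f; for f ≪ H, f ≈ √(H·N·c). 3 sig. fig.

50.0 mm

From H = f²/(N·c) + f, with f ≪ H: f ≈ √(H·N·c) = √(74500 × 1.4 × 0.024) = √2503.2 ≈ 50.03 mm.
The +f correction barely moves this — solving exactly, f² + N·c·f − N·c·H = 0 ⇒ f = (−N·c + √((N·c)² + 4·N·c·H))/2 = (−0.0336 + √10013)/2 ≈ 50.015 mm, so f ≈ 50.0 mm.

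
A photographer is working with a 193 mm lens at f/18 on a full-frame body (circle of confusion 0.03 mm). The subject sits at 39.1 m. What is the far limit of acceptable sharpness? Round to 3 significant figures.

Hyperfocal distance H = f²/(N·c) + f = 193²/(18 × 0.03) + 193 = 37249/0.54 + 193 ≈ 69172.6 mm ≈ 69.17 m.
Far limit Df = s·(H − f)/(H − s) = 39100 × (69172.6 − 193) / (69172.6 − 39100) = 39100 × 68979.6 / 30072.6 ≈ 89686 mm ≈ 89.7 m.

89.7 m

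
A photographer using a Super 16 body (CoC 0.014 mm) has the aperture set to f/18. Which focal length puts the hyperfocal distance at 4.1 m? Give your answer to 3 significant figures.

32.0 mm

From H = f²/(N·c) + f, with f ≪ H: f ≈ √(H·N·c) = √(4100 × 18 × 0.014) = √1033.2 ≈ 32.14 mm.
Exact: f² + N·c·f − N·c·H = 0 ⇒ f = (−N·c + √((N·c)² + 4·N·c·H))/2 = (−0.252 + √4132.9)/2 ≈ 32.018 mm ≈ 32.0 mm.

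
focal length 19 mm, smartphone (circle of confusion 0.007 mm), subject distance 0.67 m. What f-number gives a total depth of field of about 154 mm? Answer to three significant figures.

Write h = H − f = f²/(N·c). The thin-lens limits are Dn = s·h/(h + (s−f)) and Df = s·h/(h − (s−f)), so DoF = Df − Dn = 2·s·(s−f)·h / (h² − (s−f)²).
That is a quadratic in h: DoF·h² − 2·s·(s−f)·h − DoF·(s−f)² = 0 ⇒ h = (s−f)·(s + √(s² + DoF²)) / DoF = 651 × (670 + √(670² + 154²)) / 154 = 651 × (670 + 687.471) / 154 ≈ 5738.4 mm.
Then N = f²/(c·h) = 19² / (0.007 × 5738.4) = 361 / 40.169 ≈ 8.99.

f/8.99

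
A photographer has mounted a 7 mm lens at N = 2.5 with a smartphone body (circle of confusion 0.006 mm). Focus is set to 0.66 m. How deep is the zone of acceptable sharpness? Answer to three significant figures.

275 mm

Hyperfocal distance H = f²/(N·c) + f = 7²/(2.5 × 0.006) + 7 = 49/0.015 + 7 ≈ 3273.7 mm ≈ 3.274 m.
Near limit Dn = s·(H − f)/(H + s − 2f) = 660 × (3273.7 − 7) / (3273.7 + 660 − 2 × 7) = 660 × 3266.7 / 3919.7 ≈ 550.05 mm.
Far limit Df = s·(H − f)/(H − s) = 660 × (3273.7 − 7) / (3273.7 − 660) = 660 × 3266.7 / 2613.7 ≈ 824.89 mm.
Depth of field = Df − Dn = 824.89 − 550.05 ≈ 274.84 mm.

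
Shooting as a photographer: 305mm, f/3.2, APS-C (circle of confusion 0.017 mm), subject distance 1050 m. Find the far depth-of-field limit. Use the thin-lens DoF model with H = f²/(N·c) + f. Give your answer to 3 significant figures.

Hyperfocal distance H = f²/(N·c) + f = 305²/(3.2 × 0.017) + 305 = 93025/0.0544 + 305 ≈ 1710323.4 mm ≈ 1710 m.
Far limit Df = s·(H − f)/(H − s) = 1050000 × (1710323.4 − 305) / (1710323.4 − 1050000) = 1050000 × 1710018.4 / 660323.4 ≈ 2719151 mm ≈ 2720 m.

2720 m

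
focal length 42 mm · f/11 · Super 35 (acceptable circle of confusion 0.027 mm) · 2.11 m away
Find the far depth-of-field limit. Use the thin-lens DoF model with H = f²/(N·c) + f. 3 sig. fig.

3.24 m

Hyperfocal distance H = f²/(N·c) + f = 42²/(11 × 0.027) + 42 = 1764/0.297 + 42 ≈ 5981.4 mm ≈ 5.981 m.
Far limit Df = s·(H − f)/(H − s) = 2110 × (5981.4 − 42) / (5981.4 − 2110) = 2110 × 5939.4 / 3871.4 ≈ 3237.1 mm ≈ 3.24 m.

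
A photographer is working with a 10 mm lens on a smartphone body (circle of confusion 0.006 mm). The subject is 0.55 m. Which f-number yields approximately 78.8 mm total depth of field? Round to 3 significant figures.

Write h = H − f = f²/(N·c). The thin-lens limits are Dn = s·h/(h + (s−f)) and Df = s·h/(h − (s−f)), so DoF = Df − Dn = 2·s·(s−f)·h / (h² − (s−f)²).
That is a quadratic in h: DoF·h² − 2·s·(s−f)·h − DoF·(s−f)² = 0 ⇒ h = (s−f)·(s + √(s² + DoF²)) / DoF = 540 × (550 + √(550² + 78.8²)) / 78.8 = 540 × (550 + 555.616) / 78.8 ≈ 7576.6 mm.
Then N = f²/(c·h) = 10² / (0.006 × 7576.6) = 100 / 45.459 ≈ 2.20.

f/2.20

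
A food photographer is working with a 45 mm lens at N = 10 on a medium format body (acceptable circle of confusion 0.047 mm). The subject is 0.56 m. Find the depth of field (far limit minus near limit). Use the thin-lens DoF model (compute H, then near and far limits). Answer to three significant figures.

136 mm

Hyperfocal distance H = f²/(N·c) + f = 45²/(10 × 0.047) + 45 = 2025/0.47 + 45 ≈ 4353.5 mm ≈ 4.354 m.
Near limit Dn = s·(H − f)/(H + s − 2f) = 560 × (4353.5 − 45) / (4353.5 + 560 − 2 × 45) = 560 × 4308.5 / 4823.5 ≈ 500.21 mm.
Far limit Df = s·(H − f)/(H − s) = 560 × (4353.5 − 45) / (4353.5 − 560) = 560 × 4308.5 / 3793.5 ≈ 636.02 mm.
Depth of field = Df − Dn = 636.02 − 500.21 ≈ 135.81 mm.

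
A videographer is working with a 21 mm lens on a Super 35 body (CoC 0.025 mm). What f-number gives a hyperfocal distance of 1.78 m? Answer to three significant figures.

f/10

Rearrange H = f²/(N·c) + f for N: N = f² / ((H − f)·c).
N = 21² / ((1780 − 21) × 0.025) = 441 / 43.98 ≈ 10.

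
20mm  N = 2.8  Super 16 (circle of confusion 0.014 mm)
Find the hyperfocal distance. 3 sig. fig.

Hyperfocal distance H = f²/(N·c) + f = 20²/(2.8 × 0.014) + 20 = 400/0.0392 + 20 ≈ 10224.1 mm ≈ 10.2 m.

10.2 m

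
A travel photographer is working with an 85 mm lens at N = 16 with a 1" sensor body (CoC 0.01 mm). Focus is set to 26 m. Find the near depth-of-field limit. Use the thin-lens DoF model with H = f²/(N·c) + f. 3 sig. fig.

Hyperfocal distance H = f²/(N·c) + f = 85²/(16 × 0.01) + 85 = 7225/0.16 + 85 ≈ 45241.2 mm ≈ 45.24 m.
Near limit Dn = s·(H − f)/(H + s − 2f) = 26000 × (45241.2 − 85) / (45241.2 + 26000 − 2 × 85) = 26000 × 45156.2 / 71071.2 ≈ 16520 mm ≈ 16.5 m.

16.5 m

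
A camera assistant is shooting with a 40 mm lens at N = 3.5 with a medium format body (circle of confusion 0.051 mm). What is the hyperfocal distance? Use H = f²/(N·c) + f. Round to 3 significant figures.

9.00 m

Hyperfocal distance H = f²/(N·c) + f = 40²/(3.5 × 0.051) + 40 = 1600/0.1785 + 40 ≈ 9003.6 mm ≈ 9.00 m.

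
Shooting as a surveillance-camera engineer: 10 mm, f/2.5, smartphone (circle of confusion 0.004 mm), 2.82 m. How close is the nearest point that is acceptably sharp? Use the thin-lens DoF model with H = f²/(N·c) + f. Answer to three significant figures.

2.20 m

Hyperfocal distance H = f²/(N·c) + f = 10²/(2.5 × 0.004) + 10 = 100/0.01 + 10 ≈ 10010.0 mm ≈ 10.01 m.
Near limit Dn = s·(H − f)/(H + s − 2f) = 2820 × (10010.0 − 10) / (10010.0 + 2820 − 2 × 10) = 2820 × 10000.0 / 12810.0 ≈ 2201.4 mm ≈ 2.20 m.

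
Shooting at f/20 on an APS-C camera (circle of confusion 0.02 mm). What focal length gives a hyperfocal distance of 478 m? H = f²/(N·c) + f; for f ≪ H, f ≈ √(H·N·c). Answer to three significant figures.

437 mm

From H = f²/(N·c) + f, with f ≪ H: f ≈ √(H·N·c) = √(478000 × 20 × 0.02) = √191200 ≈ 437.3 mm.
The +f correction barely moves this — solving exactly, f² + N·c·f − N·c·H = 0 ⇒ f = (−N·c + √((N·c)² + 4·N·c·H))/2 = (−0.4 + √764800)/2 ≈ 437.06 mm, so f ≈ 437 mm.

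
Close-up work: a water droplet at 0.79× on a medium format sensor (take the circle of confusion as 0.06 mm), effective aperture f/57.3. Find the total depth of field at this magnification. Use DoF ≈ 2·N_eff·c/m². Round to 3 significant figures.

11.0 mm

At magnification m, DoF ≈ 2·N_eff·c/m² = 2 × 57.3 × 0.06 / 0.79² = 6.876 / 0.6241 ≈ 11 mm.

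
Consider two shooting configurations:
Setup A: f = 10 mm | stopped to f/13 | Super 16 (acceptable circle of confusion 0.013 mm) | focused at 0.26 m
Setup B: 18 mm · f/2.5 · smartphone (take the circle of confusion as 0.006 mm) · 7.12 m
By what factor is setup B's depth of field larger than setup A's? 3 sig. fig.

Setup A: H = 10²/(13×0.013) + 10 ≈ 601.7 mm; DoF = Df − Dn = 450.22 − 182.78 ≈ 267.44 mm.
Setup B: H = 18²/(2.5×0.006) + 18 ≈ 21618.0 mm; DoF = Df − Dn = 10607.8 − 5358.2 ≈ 5249.6 mm.
Ratio = 5249.6 / 267.44 ≈ 19.6.

19.6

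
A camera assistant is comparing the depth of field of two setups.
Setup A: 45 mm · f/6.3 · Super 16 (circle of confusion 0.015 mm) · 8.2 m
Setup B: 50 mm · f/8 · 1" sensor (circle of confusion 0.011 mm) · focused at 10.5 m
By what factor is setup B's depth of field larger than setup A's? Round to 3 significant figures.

1.22

Setup A: H = 45²/(6.3×0.015) + 45 ≈ 21473.6 mm; DoF = Df − Dn = 13237.9 − 5939.6 ≈ 7298.3 mm.
Setup B: H = 50²/(8×0.011) + 50 ≈ 28459.1 mm; DoF = Df − Dn = 16609.7 − 7676.3 ≈ 8933.4 mm.
Ratio = 8933.4 / 7298.3 ≈ 1.22.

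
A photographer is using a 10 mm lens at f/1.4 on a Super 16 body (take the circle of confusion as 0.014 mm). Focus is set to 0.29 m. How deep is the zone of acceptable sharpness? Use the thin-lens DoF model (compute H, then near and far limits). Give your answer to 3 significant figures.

31.9 mm

Hyperfocal distance H = f²/(N·c) + f = 10²/(1.4 × 0.014) + 10 = 100/0.0196 + 10 ≈ 5112.0 mm ≈ 5.112 m.
Near limit Dn = s·(H − f)/(H + s − 2f) = 290 × (5112.0 − 10) / (5112.0 + 290 − 2 × 10) = 290 × 5102.0 / 5382.0 ≈ 274.913 mm.
Far limit Df = s·(H − f)/(H − s) = 290 × (5112.0 − 10) / (5112.0 − 290) = 290 × 5102.0 / 4822.0 ≈ 306.839 mm.
Depth of field = Df − Dn = 306.839 − 274.913 ≈ 31.926 mm.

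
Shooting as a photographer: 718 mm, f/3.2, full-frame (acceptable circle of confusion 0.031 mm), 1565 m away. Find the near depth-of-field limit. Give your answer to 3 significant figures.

1200 m

Hyperfocal distance H = f²/(N·c) + f = 718²/(3.2 × 0.031) + 718 = 515524/0.0992 + 718 ≈ 5197532.5 mm ≈ 5198 m.
Near limit Dn = s·(H − f)/(H + s − 2f) = 1565000 × (5197532.5 − 718) / (5197532.5 + 1565000 − 2 × 718) = 1565000 × 5196814.5 / 6761096.5 ≈ 1202914 mm ≈ 1200 m.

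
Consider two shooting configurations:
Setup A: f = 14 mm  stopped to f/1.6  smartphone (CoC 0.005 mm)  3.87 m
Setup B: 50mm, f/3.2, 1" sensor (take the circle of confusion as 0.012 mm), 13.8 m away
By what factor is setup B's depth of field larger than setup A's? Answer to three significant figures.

4.88

Setup A: H = 14²/(1.6×0.005) + 14 ≈ 24514.0 mm; DoF = Df − Dn = 4592.9 − 3343.7 ≈ 1249.2 mm.
Setup B: H = 50²/(3.2×0.012) + 50 ≈ 65154.2 mm; DoF = Df − Dn = 17494.9 − 11393.7 ≈ 6101.2 mm.
Ratio = 6101.2 / 1249.2 ≈ 4.88.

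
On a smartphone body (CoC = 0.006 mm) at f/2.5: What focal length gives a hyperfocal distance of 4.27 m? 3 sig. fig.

From H = f²/(N·c) + f, with f ≪ H: f ≈ √(H·N·c) = √(4270 × 2.5 × 0.006) = √64.050 ≈ 8.003 mm.
The +f correction barely moves this — solving exactly, f² + N·c·f − N·c·H = 0 ⇒ f = (−N·c + √((N·c)² + 4·N·c·H))/2 = (−0.015 + √256.20)/2 ≈ 7.9956 mm, so f ≈ 8.00 mm.

8.00 mm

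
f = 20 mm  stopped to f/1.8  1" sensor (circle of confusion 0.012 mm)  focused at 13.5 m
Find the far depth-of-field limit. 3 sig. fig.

49.6 m

Hyperfocal distance H = f²/(N·c) + f = 20²/(1.8 × 0.012) + 20 = 400/0.0216 + 20 ≈ 18538.5 mm ≈ 18.54 m.
Far limit Df = s·(H − f)/(H − s) = 13500 × (18538.5 − 20) / (18538.5 − 13500) = 13500 × 18518.5 / 5038.5 ≈ 49618 mm ≈ 49.6 m.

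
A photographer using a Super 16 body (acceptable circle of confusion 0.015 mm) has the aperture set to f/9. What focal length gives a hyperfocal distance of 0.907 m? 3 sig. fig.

From H = f²/(N·c) + f, with f ≪ H: f ≈ √(H·N·c) = √(907 × 9 × 0.015) = √122.45 ≈ 11.07 mm.
Exact: f² + N·c·f − N·c·H = 0 ⇒ f = (−N·c + √((N·c)² + 4·N·c·H))/2 = (−0.135 + √489.80)/2 ≈ 10.998 mm ≈ 11.0 mm.

11.0 mm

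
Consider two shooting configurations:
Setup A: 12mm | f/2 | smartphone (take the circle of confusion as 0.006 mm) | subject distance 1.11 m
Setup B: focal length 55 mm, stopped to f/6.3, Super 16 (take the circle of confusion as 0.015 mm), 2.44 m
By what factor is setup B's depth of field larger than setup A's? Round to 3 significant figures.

Setup A: H = 12²/(2×0.006) + 12 ≈ 12012.0 mm; DoF = Df − Dn = 1221.79 − 1016.95 ≈ 204.84 mm.
Setup B: H = 55²/(6.3×0.015) + 55 ≈ 32065.6 mm; DoF = Df − Dn = 2636.43 − 2270.81 ≈ 365.62 mm.
Ratio = 365.62 / 204.84 ≈ 1.78.

1.78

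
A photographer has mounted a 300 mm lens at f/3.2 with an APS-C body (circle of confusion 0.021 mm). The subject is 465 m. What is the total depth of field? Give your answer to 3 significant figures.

367 m

Hyperfocal distance H = f²/(N·c) + f = 300²/(3.2 × 0.021) + 300 = 90000/0.0672 + 300 ≈ 1339585.7 mm ≈ 1340 m.
Near limit Dn = s·(H − f)/(H + s − 2f) = 465000 × (1339585.7 − 300) / (1339585.7 + 465000 − 2 × 300) = 465000 × 1339285.7 / 1803985.7 ≈ 345218 mm.
Far limit Df = s·(H − f)/(H − s) = 465000 × (1339585.7 − 300) / (1339585.7 − 465000) = 465000 × 1339285.7 / 874585.7 ≈ 712072 mm.
Depth of field = Df − Dn = 712072 − 345218 ≈ 366854 mm ≈ 367 m.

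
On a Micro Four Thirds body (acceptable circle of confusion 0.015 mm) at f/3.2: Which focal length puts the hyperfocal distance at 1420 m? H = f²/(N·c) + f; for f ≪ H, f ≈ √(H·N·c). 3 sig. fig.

261 mm

From H = f²/(N·c) + f, with f ≪ H: f ≈ √(H·N·c) = √(1420000 × 3.2 × 0.015) = √68160 ≈ 261.1 mm.
The +f correction barely moves this — solving exactly, f² + N·c·f − N·c·H = 0 ⇒ f = (−N·c + √((N·c)² + 4·N·c·H))/2 = (−0.048 + √272640)/2 ≈ 261.05 mm, so f ≈ 261 mm.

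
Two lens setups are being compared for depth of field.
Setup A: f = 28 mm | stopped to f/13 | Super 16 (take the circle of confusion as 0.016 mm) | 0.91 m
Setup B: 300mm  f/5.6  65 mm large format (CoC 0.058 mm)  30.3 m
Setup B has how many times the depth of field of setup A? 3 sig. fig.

Setup A: H = 28²/(13×0.016) + 28 ≈ 3797.2 mm; DoF = Df − Dn = 1187.99 − 737.44 ≈ 450.55 mm.
Setup B: H = 300²/(5.6×0.058) + 300 ≈ 277393.6 mm; DoF = Df − Dn = 33978.8 − 27340.0 ≈ 6638.8 mm.
Ratio = 6638.8 / 450.55 ≈ 14.7.

14.7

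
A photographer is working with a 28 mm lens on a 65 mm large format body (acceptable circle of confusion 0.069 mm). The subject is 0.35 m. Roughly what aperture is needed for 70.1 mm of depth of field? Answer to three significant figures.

Write h = H − f = f²/(N·c). The thin-lens limits are Dn = s·h/(h + (s−f)) and Df = s·h/(h − (s−f)), so DoF = Df − Dn = 2·s·(s−f)·h / (h² − (s−f)²).
That is a quadratic in h: DoF·h² − 2·s·(s−f)·h − DoF·(s−f)² = 0 ⇒ h = (s−f)·(s + √(s² + DoF²)) / DoF = 322 × (350 + √(350² + 70.1²)) / 70.1 = 322 × (350 + 356.951) / 70.1 ≈ 3247.3 mm.
Then N = f²/(c·h) = 28² / (0.069 × 3247.3) = 784 / 224.07 ≈ 3.50.

f/3.50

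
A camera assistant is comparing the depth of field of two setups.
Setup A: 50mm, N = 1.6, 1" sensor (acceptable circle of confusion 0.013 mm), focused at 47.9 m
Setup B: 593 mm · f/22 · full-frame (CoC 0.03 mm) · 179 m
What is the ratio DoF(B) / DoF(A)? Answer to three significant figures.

2.98

Setup A: H = 50²/(1.6×0.013) + 50 ≈ 120242.3 mm; DoF = Df − Dn = 79583 − 34260 ≈ 45323 mm.
Setup B: H = 593²/(22×0.03) + 593 ≈ 533394.5 mm; DoF = Df − Dn = 269111 − 134098 ≈ 135013 mm.
Ratio = 135013 / 45323 ≈ 2.98.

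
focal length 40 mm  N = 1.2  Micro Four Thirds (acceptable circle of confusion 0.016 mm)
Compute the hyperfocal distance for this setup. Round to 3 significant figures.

Hyperfocal distance H = f²/(N·c) + f = 40²/(1.2 × 0.016) + 40 = 1600/0.0192 + 40 ≈ 83373.3 mm ≈ 83.4 m.

83.4 m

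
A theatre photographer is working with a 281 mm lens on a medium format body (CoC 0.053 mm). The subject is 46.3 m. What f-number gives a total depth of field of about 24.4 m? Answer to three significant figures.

Write h = H − f = f²/(N·c). The thin-lens limits are Dn = s·h/(h + (s−f)) and Df = s·h/(h − (s−f)), so DoF = Df − Dn = 2·s·(s−f)·h / (h² − (s−f)²).
That is a quadratic in h: DoF·h² − 2·s·(s−f)·h − DoF·(s−f)² = 0 ⇒ h = (s−f)·(s + √(s² + DoF²)) / DoF = 46019 × (46300 + √(46300² + 24400²)) / 24400 = 46019 × (46300 + 52335.9) / 24400 ≈ 186030 mm.
Then N = f²/(c·h) = 281² / (0.053 × 186030) = 78961 / 9859.6 ≈ 8.01.

f/8.01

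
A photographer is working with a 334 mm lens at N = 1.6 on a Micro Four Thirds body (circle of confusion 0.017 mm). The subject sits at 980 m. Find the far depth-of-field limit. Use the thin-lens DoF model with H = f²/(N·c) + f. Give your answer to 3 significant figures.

1290 m

Hyperfocal distance H = f²/(N·c) + f = 334²/(1.6 × 0.017) + 334 = 111556/0.0272 + 334 ≈ 4101657.5 mm ≈ 4102 m.
Far limit Df = s·(H − f)/(H − s) = 980000 × (4101657.5 − 334) / (4101657.5 − 980000) = 980000 × 4101323.5 / 3121657.5 ≈ 1287552 mm ≈ 1290 m.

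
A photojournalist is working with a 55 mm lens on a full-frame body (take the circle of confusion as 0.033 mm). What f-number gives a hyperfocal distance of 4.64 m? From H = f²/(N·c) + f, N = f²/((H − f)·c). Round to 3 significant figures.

Rearrange H = f²/(N·c) + f for N: N = f² / ((H − f)·c).
N = 55² / ((4640 − 55) × 0.033) = 3025 / 151.3 ≈ 20.

f/20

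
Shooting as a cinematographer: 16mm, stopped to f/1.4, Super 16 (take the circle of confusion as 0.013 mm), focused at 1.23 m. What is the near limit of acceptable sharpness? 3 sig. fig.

1.13 m

Hyperfocal distance H = f²/(N·c) + f = 16²/(1.4 × 0.013) + 16 = 256/0.0182 + 16 ≈ 14081.9 mm ≈ 14.08 m.
Near limit Dn = s·(H − f)/(H + s − 2f) = 1230 × (14081.9 − 16) / (14081.9 + 1230 − 2 × 16) = 1230 × 14065.9 / 15279.9 ≈ 1132.3 mm ≈ 1.13 m.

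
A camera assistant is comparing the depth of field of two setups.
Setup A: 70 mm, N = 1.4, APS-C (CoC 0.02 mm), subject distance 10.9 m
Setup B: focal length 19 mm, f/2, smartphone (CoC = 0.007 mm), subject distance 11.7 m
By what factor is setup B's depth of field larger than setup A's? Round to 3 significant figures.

Setup A: H = 70²/(1.4×0.02) + 70 ≈ 175070.0 mm; DoF = Df − Dn = 11619.1 − 10264.8 ≈ 1354.3 mm.
Setup B: H = 19²/(2×0.007) + 19 ≈ 25804.7 mm; DoF = Df − Dn = 21390 − 8052 ≈ 13338 mm.
Ratio = 13338 / 1354.3 ≈ 9.85.

9.85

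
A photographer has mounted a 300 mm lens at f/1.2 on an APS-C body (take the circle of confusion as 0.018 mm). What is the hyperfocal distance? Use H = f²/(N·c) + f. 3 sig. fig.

Hyperfocal distance H = f²/(N·c) + f = 300²/(1.2 × 0.018) + 300 = 90000/0.0216 + 300 ≈ 4166966.7 mm ≈ 4170 m.

4170 m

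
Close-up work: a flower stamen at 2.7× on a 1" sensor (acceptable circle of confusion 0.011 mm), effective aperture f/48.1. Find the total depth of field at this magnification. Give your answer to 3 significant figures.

At magnification m, DoF ≈ 2·N_eff·c/m² = 2 × 48.1 × 0.011 / 2.7² = 1.058 / 7.29 ≈ 0.145 mm.

0.145 mm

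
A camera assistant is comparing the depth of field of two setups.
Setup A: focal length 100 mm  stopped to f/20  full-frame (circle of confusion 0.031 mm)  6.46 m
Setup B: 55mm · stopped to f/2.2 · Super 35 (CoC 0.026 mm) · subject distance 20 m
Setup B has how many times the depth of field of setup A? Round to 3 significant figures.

2.92

Setup A: H = 100²/(20×0.031) + 100 ≈ 16229.0 mm; DoF = Df − Dn = 10665.7 − 4633.1 ≈ 6032.6 mm.
Setup B: H = 55²/(2.2×0.026) + 55 ≈ 52939.6 mm; DoF = Df − Dn = 32110 − 14523 ≈ 17587 mm.
Ratio = 17587 / 6032.6 ≈ 2.92.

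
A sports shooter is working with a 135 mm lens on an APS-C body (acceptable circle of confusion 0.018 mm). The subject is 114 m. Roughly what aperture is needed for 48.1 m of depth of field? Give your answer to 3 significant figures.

f/1.80

Write h = H − f = f²/(N·c). The thin-lens limits are Dn = s·h/(h + (s−f)) and Df = s·h/(h − (s−f)), so DoF = Df − Dn = 2·s·(s−f)·h / (h² − (s−f)²).
That is a quadratic in h: DoF·h² − 2·s·(s−f)·h − DoF·(s−f)² = 0 ⇒ h = (s−f)·(s + √(s² + DoF²)) / DoF = 113865 × (114000 + √(114000² + 48100²)) / 48100 = 113865 × (114000 + 123732) / 48100 ≈ 562772 mm.
Then N = f²/(c·h) = 135² / (0.018 × 562772) = 18225 / 10130 ≈ 1.80.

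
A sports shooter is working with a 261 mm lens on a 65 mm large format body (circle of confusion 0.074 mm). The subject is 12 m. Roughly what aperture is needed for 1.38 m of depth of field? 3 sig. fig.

f/4.49

Write h = H − f = f²/(N·c). The thin-lens limits are Dn = s·h/(h + (s−f)) and Df = s·h/(h − (s−f)), so DoF = Df − Dn = 2·s·(s−f)·h / (h² − (s−f)²).
That is a quadratic in h: DoF·h² − 2·s·(s−f)·h − DoF·(s−f)² = 0 ⇒ h = (s−f)·(s + √(s² + DoF²)) / DoF = 11739 × (12000 + √(12000² + 1380²)) / 1380 = 11739 × (12000 + 12079.1) / 1380 ≈ 204829 mm.
Then N = f²/(c·h) = 261² / (0.074 × 204829) = 68121 / 15157 ≈ 4.49.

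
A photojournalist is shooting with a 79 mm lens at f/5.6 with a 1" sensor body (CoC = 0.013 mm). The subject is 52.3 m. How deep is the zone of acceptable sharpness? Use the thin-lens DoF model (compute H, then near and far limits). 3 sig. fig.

101 m

Hyperfocal distance H = f²/(N·c) + f = 79²/(5.6 × 0.013) + 79 = 6241/0.0728 + 79 ≈ 85807.0 mm ≈ 85.81 m.
Near limit Dn = s·(H − f)/(H + s − 2f) = 52300 × (85807.0 − 79) / (85807.0 + 52300 − 2 × 79) = 52300 × 85728.0 / 137949.0 ≈ 32502 mm.
Far limit Df = s·(H − f)/(H − s) = 52300 × (85807.0 − 79) / (85807.0 − 52300) = 52300 × 85728.0 / 33507.0 ≈ 133810 mm.
Depth of field = Df − Dn = 133810 − 32502 ≈ 101308 mm ≈ 101 m.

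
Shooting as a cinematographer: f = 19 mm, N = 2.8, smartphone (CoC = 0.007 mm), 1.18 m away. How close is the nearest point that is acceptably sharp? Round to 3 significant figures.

Hyperfocal distance H = f²/(N·c) + f = 19²/(2.8 × 0.007) + 19 = 361/0.0196 + 19 ≈ 18437.4 mm ≈ 18.44 m.
Near limit Dn = s·(H − f)/(H + s − 2f) = 1180 × (18437.4 − 19) / (18437.4 + 1180 − 2 × 19) = 1180 × 18418.4 / 19579.4 ≈ 1110.0 mm ≈ 1.11 m.

1.11 m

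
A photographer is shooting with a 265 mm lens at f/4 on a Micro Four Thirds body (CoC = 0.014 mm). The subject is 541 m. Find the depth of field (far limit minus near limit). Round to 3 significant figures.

573 m

Hyperfocal distance H = f²/(N·c) + f = 265²/(4 × 0.014) + 265 = 70225/0.056 + 265 ≈ 1254282.9 mm ≈ 1254 m.
Near limit Dn = s·(H − f)/(H + s − 2f) = 541000 × (1254282.9 − 265) / (1254282.9 + 541000 − 2 × 265) = 541000 × 1254017.9 / 1794752.9 ≈ 378004 mm.
Far limit Df = s·(H − f)/(H − s) = 541000 × (1254282.9 − 265) / (1254282.9 − 541000) = 541000 × 1254017.9 / 713282.9 ≈ 951129 mm.
Depth of field = Df − Dn = 951129 − 378004 ≈ 573125 mm ≈ 573 m.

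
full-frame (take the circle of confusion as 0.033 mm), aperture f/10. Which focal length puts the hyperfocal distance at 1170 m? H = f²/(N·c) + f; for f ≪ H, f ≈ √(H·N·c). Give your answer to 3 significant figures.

621 mm

From H = f²/(N·c) + f, with f ≪ H: f ≈ √(H·N·c) = √(1170000 × 10 × 0.033) = √386100 ≈ 621.4 mm.
The +f correction barely moves this — solving exactly, f² + N·c·f − N·c·H = 0 ⇒ f = (−N·c + √((N·c)² + 4·N·c·H))/2 = (−0.33 + √1544400)/2 ≈ 621.20 mm, so f ≈ 621 mm.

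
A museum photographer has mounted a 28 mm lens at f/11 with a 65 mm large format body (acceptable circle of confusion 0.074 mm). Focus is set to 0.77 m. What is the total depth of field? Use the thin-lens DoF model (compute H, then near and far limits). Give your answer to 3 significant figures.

Hyperfocal distance H = f²/(N·c) + f = 28²/(11 × 0.074) + 28 = 784/0.814 + 28 ≈ 991.1 mm ≈ 0.991 m.
Near limit Dn = s·(H − f)/(H + s − 2f) = 770 × (991.1 − 28) / (991.1 + 770 − 2 × 28) = 770 × 963.1 / 1705.1 ≈ 434.9 mm.
Far limit Df = s·(H − f)/(H − s) = 770 × (991.1 − 28) / (991.1 − 770) = 770 × 963.1 / 221.1 ≈ 3353.6 mm.
Depth of field = Df − Dn = 3353.6 − 434.9 ≈ 2918.7 mm ≈ 2.92 m.

2.92 m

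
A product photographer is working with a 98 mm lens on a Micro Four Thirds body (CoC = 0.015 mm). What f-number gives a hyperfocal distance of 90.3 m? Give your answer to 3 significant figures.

f/7.10

Rearrange H = f²/(N·c) + f for N: N = f² / ((H − f)·c).
N = 98² / ((90300 − 98) × 0.015) = 9604 / 1353 ≈ 7.10.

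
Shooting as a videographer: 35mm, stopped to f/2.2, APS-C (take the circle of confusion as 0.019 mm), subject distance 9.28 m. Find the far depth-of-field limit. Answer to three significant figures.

Hyperfocal distance H = f²/(N·c) + f = 35²/(2.2 × 0.019) + 35 = 1225/0.0418 + 35 ≈ 29341.2 mm ≈ 29.34 m.
Far limit Df = s·(H − f)/(H − s) = 9280 × (29341.2 − 35) / (29341.2 − 9280) = 9280 × 29306.2 / 20061.2 ≈ 13557 mm ≈ 13.6 m.

13.6 m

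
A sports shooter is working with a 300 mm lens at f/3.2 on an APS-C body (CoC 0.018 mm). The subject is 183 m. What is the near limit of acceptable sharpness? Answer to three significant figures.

Hyperfocal distance H = f²/(N·c) + f = 300²/(3.2 × 0.018) + 300 = 90000/0.0576 + 300 ≈ 1562800.0 mm ≈ 1563 m.
Near limit Dn = s·(H − f)/(H + s − 2f) = 183000 × (1562800.0 − 300) / (1562800.0 + 183000 − 2 × 300) = 183000 × 1562500.0 / 1745200.0 ≈ 163842 mm ≈ 164 m.

164 m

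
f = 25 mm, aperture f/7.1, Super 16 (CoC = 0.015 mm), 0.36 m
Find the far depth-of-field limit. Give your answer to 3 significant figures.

Hyperfocal distance H = f²/(N·c) + f = 25²/(7.1 × 0.015) + 25 = 625/0.1065 + 25 ≈ 5893.5 mm ≈ 5.894 m.
Far limit Df = s·(H − f)/(H − s) = 360 × (5893.5 − 25) / (5893.5 − 360) = 360 × 5868.5 / 5533.5 ≈ 381.79 mm.

382 mm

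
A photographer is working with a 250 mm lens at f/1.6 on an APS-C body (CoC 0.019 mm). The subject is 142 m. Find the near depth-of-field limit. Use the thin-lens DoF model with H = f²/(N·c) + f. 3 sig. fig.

133 m

Hyperfocal distance H = f²/(N·c) + f = 250²/(1.6 × 0.019) + 250 = 62500/0.0304 + 250 ≈ 2056171.1 mm ≈ 2056 m.
Near limit Dn = s·(H − f)/(H + s − 2f) = 142000 × (2056171.1 − 250) / (2056171.1 + 142000 − 2 × 250) = 142000 × 2055921.1 / 2197671.1 ≈ 132841 mm ≈ 133 m.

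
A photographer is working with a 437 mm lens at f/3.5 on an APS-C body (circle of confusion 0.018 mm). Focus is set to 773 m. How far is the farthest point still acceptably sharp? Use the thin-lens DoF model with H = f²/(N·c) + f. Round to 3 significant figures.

Hyperfocal distance H = f²/(N·c) + f = 437²/(3.5 × 0.018) + 437 = 190969/0.063 + 437 ≈ 3031691.0 mm ≈ 3032 m.
Far limit Df = s·(H − f)/(H − s) = 773000 × (3031691.0 − 437) / (3031691.0 − 773000) = 773000 × 3031254.0 / 2258691.0 ≈ 1037397 mm ≈ 1040 m.

1040 m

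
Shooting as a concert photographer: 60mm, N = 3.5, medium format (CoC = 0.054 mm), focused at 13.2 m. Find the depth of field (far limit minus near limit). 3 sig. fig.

34.7 m

Hyperfocal distance H = f²/(N·c) + f = 60²/(3.5 × 0.054) + 60 = 3600/0.189 + 60 ≈ 19107.6 mm ≈ 19.11 m.
Near limit Dn = s·(H − f)/(H + s − 2f) = 13200 × (19107.6 − 60) / (19107.6 + 13200 − 2 × 60) = 13200 × 19047.6 / 32187.6 ≈ 7811 mm.
Far limit Df = s·(H − f)/(H − s) = 13200 × (19107.6 − 60) / (19107.6 − 13200) = 13200 × 19047.6 / 5907.6 ≈ 42560 mm.
Depth of field = Df − Dn = 42560 − 7811 ≈ 34749 mm ≈ 34.7 m.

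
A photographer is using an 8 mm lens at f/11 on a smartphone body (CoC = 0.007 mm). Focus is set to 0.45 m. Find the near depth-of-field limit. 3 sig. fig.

294 mm

Hyperfocal distance H = f²/(N·c) + f = 8²/(11 × 0.007) + 8 = 64/0.077 + 8 ≈ 839.2 mm ≈ 0.839 m.
Near limit Dn = s·(H − f)/(H + s − 2f) = 450 × (839.2 − 8) / (839.2 + 450 − 2 × 8) = 450 × 831.2 / 1273.2 ≈ 293.78 mm.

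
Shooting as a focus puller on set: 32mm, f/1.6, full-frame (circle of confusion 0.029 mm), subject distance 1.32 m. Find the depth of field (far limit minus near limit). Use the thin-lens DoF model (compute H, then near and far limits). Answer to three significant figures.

155 mm

Hyperfocal distance H = f²/(N·c) + f = 32²/(1.6 × 0.029) + 32 = 1024/0.0464 + 32 ≈ 22101.0 mm ≈ 22.10 m.
Near limit Dn = s·(H − f)/(H + s − 2f) = 1320 × (22101.0 − 32) / (22101.0 + 1320 − 2 × 32) = 1320 × 22069.0 / 23357.0 ≈ 1247.21 mm.
Far limit Df = s·(H − f)/(H − s) = 1320 × (22101.0 − 32) / (22101.0 − 1320) = 1320 × 22069.0 / 20781.0 ≈ 1401.81 mm.
Depth of field = Df − Dn = 1401.81 − 1247.21 ≈ 154.60 mm.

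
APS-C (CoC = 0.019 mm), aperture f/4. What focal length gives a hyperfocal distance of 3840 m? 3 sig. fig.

From H = f²/(N·c) + f, with f ≪ H: f ≈ √(H·N·c) = √(3840000 × 4 × 0.019) = √291840 ≈ 540.2 mm.
The +f correction barely moves this — solving exactly, f² + N·c·f − N·c·H = 0 ⇒ f = (−N·c + √((N·c)² + 4·N·c·H))/2 = (−0.076 + √1167360)/2 ≈ 540.18 mm, so f ≈ 540 mm.

540 mm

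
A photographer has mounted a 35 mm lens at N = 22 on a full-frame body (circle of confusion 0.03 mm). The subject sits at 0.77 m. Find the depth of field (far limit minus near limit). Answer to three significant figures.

Hyperfocal distance H = f²/(N·c) + f = 35²/(22 × 0.03) + 35 = 1225/0.66 + 35 ≈ 1891.1 mm ≈ 1.891 m.
Near limit Dn = s·(H − f)/(H + s − 2f) = 770 × (1891.1 − 35) / (1891.1 + 770 − 2 × 35) = 770 × 1856.1 / 2591.1 ≈ 551.58 mm.
Far limit Df = s·(H − f)/(H − s) = 770 × (1891.1 − 35) / (1891.1 − 770) = 770 × 1856.1 / 1121.1 ≈ 1274.83 mm.
Depth of field = Df − Dn = 1274.83 − 551.58 ≈ 723.25 mm ≈ 0.723 m.

0.723 m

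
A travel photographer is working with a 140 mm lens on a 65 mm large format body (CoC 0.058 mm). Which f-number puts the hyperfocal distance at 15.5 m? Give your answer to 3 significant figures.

Rearrange H = f²/(N·c) + f for N: N = f² / ((H − f)·c).
N = 140² / ((15500 − 140) × 0.058) = 19600 / 890.9 ≈ 22.

f/22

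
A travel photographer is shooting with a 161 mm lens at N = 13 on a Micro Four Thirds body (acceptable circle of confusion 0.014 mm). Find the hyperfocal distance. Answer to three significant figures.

Hyperfocal distance H = f²/(N·c) + f = 161²/(13 × 0.014) + 161 = 25921/0.182 + 161 ≈ 142584.1 mm ≈ 143 m.

143 m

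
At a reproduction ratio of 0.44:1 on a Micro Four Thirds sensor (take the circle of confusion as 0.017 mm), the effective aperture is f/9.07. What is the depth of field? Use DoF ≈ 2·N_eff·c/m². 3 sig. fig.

1.59 mm

At magnification m, DoF ≈ 2·N_eff·c/m² = 2 × 9.07 × 0.017 / 0.44² = 0.3084 / 0.1936 ≈ 1.59 mm.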